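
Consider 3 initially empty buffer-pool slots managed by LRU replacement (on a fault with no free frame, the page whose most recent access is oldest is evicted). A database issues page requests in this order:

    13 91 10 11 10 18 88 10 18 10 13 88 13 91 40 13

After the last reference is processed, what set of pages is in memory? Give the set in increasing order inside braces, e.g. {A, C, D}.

13 → fault, frames (13)
91 → fault, frames (13 91)
10 → fault, frames (13 91 10)
11 → fault, evict 13, frames (91 10 11)
10 → hit
18 → fault, evict 91, frames (11 10 18)
88 → fault, evict 11, frames (10 18 88)
10 → hit
18 → hit
10 → hit
13 → fault, evict 88, frames (18 10 13)
88 → fault, evict 18, frames (10 13 88)
13 → hit
91 → fault, evict 10, frames (88 13 91)
40 → fault, evict 88, frames (13 91 40)
13 → hit

{13, 40, 91}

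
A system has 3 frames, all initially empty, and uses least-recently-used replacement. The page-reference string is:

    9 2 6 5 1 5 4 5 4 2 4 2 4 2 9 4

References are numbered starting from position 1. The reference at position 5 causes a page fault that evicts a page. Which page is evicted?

pos 1: 9 → miss, frames {9}
pos 2: 2 → miss, frames {9,2}
pos 3: 6 → miss, frames {9,2,6}
pos 4: 5 → miss, evict 9, frames {2,6,5}
pos 5: 1 → miss, evict 2, frames {6,5,1}
At position 5, page 2 is evicted.

2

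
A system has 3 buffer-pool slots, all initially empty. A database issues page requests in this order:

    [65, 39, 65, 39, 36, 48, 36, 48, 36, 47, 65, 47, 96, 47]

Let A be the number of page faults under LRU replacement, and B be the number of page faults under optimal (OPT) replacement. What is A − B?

Under LRU: F F . . F F . . . F F . F . → 7 faults.
Under OPT: F F . . F F . . . F . . F . → 6 faults.
A − B = 7 − 6 = 1.

1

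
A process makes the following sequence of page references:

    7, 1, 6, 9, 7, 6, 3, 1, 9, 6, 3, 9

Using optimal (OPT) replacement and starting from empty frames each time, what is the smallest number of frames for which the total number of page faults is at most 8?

3

f=1: 12 faults
f=2: 9 faults
f=3: 7 faults
f=4: 5 faults
f=5: 5 faults
Smallest f with faults ≤ 8 is 3.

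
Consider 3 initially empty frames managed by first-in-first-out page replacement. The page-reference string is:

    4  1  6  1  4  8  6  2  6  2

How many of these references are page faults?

5

4: miss, frames (4)
1: miss, frames (4 1)
6: miss, frames (4 1 6)
1: hit
4: hit
8: miss, evict 4, frames (1 6 8)
6: hit
2: miss, evict 1, frames (6 8 2)
6: hit
2: hit
Page faults: 5.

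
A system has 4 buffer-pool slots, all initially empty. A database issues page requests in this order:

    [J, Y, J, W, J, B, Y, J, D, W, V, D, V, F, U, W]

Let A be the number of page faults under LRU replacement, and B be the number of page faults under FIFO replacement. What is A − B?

Under LRU: F F . F . F . . F F F . . F F F → 10 faults.
Under FIFO: F F . F . F . . F . F . . F F F → 9 faults.
A − B = 10 − 9 = 1.

1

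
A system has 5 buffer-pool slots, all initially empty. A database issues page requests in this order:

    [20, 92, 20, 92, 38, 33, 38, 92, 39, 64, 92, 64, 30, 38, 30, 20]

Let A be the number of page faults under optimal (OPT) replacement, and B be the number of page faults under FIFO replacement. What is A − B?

-1

Under OPT: F F . . F F . . F F . . F . . . → 7 faults.
Under FIFO: F F . . F F . . F F . . F . . F → 8 faults.
A − B = 7 − 8 = -1.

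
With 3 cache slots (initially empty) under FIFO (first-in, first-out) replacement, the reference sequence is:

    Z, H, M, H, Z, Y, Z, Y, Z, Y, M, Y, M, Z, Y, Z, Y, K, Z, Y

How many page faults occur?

6

Z -> fault, frames (Z)
H -> fault, frames (Z H)
M -> fault, frames (Z H M)
H -> hit
Z -> hit
Y -> fault, evict Z, frames (H M Y)
Z -> fault, evict H, frames (M Y Z)
Y -> hit
Z -> hit
Y -> hit
M -> hit
Y -> hit
M -> hit
Z -> hit
Y -> hit
Z -> hit
Y -> hit
K -> fault, evict M, frames (Y Z K)
Z -> hit
Y -> hit
Page faults: 6.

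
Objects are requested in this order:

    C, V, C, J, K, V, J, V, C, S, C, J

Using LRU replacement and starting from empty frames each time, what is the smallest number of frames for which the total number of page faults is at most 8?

3

f=1: 12 faults
f=2: 9 faults
f=3: 8 faults
f=4: 5 faults
f=5: 5 faults
Smallest f with faults ≤ 8 is 3.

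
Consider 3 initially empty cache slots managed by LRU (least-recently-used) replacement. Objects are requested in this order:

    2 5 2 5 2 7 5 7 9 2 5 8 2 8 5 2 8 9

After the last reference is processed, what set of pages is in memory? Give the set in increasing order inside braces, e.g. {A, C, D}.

{2, 8, 9}

2: miss, frames (2)
5: miss, frames (2 5)
2: hit
5: hit
2: hit
7: miss, frames (5 2 7)
5: hit
7: hit
9: miss, evict 2, frames (5 7 9)
2: miss, evict 5, frames (7 9 2)
5: miss, evict 7, frames (9 2 5)
8: miss, evict 9, frames (2 5 8)
2: hit
8: hit
5: hit
2: hit
8: hit
9: miss, evict 5, frames (2 8 9)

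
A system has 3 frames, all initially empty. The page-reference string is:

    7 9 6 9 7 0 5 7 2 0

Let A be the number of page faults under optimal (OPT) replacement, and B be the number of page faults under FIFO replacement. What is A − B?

-2

Under OPT: F F F . . F F . F . → 6 faults.
Under FIFO: F F F . . F F F F F → 8 faults.
A − B = 6 − 8 = -2.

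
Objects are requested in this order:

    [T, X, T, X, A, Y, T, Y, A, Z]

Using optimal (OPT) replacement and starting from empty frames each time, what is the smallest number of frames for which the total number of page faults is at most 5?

3

f=1: 10 faults
f=2: 6 faults
f=3: 5 faults
f=4: 5 faults
f=5: 5 faults
Smallest f with faults ≤ 5 is 3.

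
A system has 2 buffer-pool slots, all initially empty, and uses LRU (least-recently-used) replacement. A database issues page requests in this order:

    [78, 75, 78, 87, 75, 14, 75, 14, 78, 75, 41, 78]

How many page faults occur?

78 -> fault, frames [78]
75 -> fault, frames [78, 75]
78 -> hit
87 -> fault, evict 75, frames [78, 87]
75 -> fault, evict 78, frames [87, 75]
14 -> fault, evict 87, frames [75, 14]
75 -> hit
14 -> hit
78 -> fault, evict 75, frames [14, 78]
75 -> fault, evict 14, frames [78, 75]
41 -> fault, evict 78, frames [75, 41]
78 -> fault, evict 75, frames [41, 78]
Page faults: 9.

9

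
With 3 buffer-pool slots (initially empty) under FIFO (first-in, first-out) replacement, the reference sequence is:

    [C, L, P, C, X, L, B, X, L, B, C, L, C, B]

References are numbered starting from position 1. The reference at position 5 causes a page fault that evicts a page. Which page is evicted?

pos 1: C -> fault, frames (C)
pos 2: L -> fault, frames (C L)
pos 3: P -> fault, frames (C L P)
pos 4: C -> hit
pos 5: X -> fault, evict C, frames (L P X)
At position 5, page C is evicted.

C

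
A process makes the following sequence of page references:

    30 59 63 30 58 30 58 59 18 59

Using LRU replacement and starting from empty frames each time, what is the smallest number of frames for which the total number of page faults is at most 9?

f=1: 10 faults
f=2: 7 faults
f=3: 6 faults
f=4: 5 faults
f=5: 5 faults
Smallest f with faults ≤ 9 is 2.

2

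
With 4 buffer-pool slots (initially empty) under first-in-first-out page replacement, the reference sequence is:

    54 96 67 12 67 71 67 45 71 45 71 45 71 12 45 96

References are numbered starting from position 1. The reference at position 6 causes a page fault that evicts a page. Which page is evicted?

54

pos 1: 54: miss, frames [54]
pos 2: 96: miss, frames [54, 96]
pos 3: 67: miss, frames [54, 96, 67]
pos 4: 12: miss, frames [54, 96, 67, 12]
pos 5: 67: hit
pos 6: 71: miss, evict 54, frames [96, 67, 12, 71]
At position 6, page 54 is evicted.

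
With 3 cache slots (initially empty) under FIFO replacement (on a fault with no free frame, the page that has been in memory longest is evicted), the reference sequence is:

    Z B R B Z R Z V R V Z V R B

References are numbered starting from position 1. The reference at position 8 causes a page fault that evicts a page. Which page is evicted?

Z

pos 1: Z: miss, frames (Z)
pos 2: B: miss, frames (Z B)
pos 3: R: miss, frames (Z B R)
pos 4: B: hit
pos 5: Z: hit
pos 6: R: hit
pos 7: Z: hit
pos 8: V: miss, evict Z, frames (B R V)
At position 8, page Z is evicted.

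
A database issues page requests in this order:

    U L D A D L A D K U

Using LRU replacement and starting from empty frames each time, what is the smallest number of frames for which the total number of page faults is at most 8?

3

f=1: 10 faults
f=2: 9 faults
f=3: 6 faults
f=4: 6 faults
f=5: 5 faults
Smallest f with faults ≤ 8 is 3.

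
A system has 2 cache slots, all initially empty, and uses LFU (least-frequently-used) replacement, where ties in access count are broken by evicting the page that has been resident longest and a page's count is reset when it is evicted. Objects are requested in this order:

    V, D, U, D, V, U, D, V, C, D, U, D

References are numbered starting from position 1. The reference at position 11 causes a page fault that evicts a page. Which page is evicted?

C

pos 1: V -> fault, frames [V]
pos 2: D -> fault, frames [V, D]
pos 3: U -> fault, evict V, frames [D, U]
pos 4: D -> hit
pos 5: V -> fault, evict U, frames [D, V]
pos 6: U -> fault, evict V, frames [D, U]
pos 7: D -> hit
pos 8: V -> fault, evict U, frames [D, V]
pos 9: C -> fault, evict V, frames [D, C]
pos 10: D -> hit
pos 11: U -> fault, evict C, frames [D, U]
At position 11, page C is evicted.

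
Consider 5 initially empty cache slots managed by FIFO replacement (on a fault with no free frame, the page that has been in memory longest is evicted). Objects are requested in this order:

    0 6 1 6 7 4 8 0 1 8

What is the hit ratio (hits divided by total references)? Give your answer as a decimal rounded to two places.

0 → miss, frames (0)
6 → miss, frames (0 6)
1 → miss, frames (0 6 1)
6 → hit
7 → miss, frames (0 6 1 7)
4 → miss, frames (0 6 1 7 4)
8 → miss, evict 0, frames (6 1 7 4 8)
0 → miss, evict 6, frames (1 7 4 8 0)
1 → hit
8 → hit
Hits: 3 of 10 references → 3/10 = 0.3000.

0.30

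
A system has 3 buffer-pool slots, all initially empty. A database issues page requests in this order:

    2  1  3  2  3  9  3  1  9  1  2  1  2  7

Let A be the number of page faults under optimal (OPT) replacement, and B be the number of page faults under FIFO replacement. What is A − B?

-1

Under OPT: F F F . . F . . . . F . . F → 6 faults.
Under FIFO: F F F . . F . . . . F F . F → 7 faults.
A − B = 6 − 7 = -1.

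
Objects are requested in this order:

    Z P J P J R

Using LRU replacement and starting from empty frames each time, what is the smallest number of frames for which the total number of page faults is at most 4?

f=1: 6 faults
f=2: 4 faults
f=3: 4 faults
f=4: 4 faults
Smallest f with faults ≤ 4 is 2.

2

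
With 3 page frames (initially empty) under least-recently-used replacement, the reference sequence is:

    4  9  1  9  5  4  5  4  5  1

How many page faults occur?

6

4 → miss, frames [4]
9 → miss, frames [4, 9]
1 → miss, frames [4, 9, 1]
9 → hit
5 → miss, evict 4, frames [1, 9, 5]
4 → miss, evict 1, frames [9, 5, 4]
5 → hit
4 → hit
5 → hit
1 → miss, evict 9, frames [4, 5, 1]
Page faults: 6.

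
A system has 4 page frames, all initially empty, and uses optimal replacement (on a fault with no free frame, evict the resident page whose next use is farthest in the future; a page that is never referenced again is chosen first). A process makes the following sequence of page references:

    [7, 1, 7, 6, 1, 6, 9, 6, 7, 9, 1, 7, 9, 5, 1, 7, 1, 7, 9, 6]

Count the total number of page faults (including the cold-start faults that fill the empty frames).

6

7: fault, frames {7}
1: fault, frames {7,1}
7: hit
6: fault, frames {7,1,6}
1: hit
6: hit
9: fault, frames {7,1,6,9}
6: hit
7: hit
9: hit
1: hit
7: hit
9: hit
5: fault, evict 6, frames {7,1,9,5}
1: hit
7: hit
1: hit
7: hit
9: hit
6: fault, evict 5, frames {7,1,9,6}
Page faults: 6.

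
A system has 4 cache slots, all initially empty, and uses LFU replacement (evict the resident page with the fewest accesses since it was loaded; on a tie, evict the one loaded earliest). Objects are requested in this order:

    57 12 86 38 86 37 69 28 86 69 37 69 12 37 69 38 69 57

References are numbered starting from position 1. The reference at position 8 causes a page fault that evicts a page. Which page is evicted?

38

pos 1: 57 → fault, frames [57]
pos 2: 12 → fault, frames [57, 12]
pos 3: 86 → fault, frames [57, 12, 86]
pos 4: 38 → fault, frames [57, 12, 86, 38]
pos 5: 86 → hit
pos 6: 37 → fault, evict 57, frames [12, 86, 38, 37]
pos 7: 69 → fault, evict 12, frames [86, 38, 37, 69]
pos 8: 28 → fault, evict 38, frames [86, 37, 69, 28]
At position 8, page 38 is evicted.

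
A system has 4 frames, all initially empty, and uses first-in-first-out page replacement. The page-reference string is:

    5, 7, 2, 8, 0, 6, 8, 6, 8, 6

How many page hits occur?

5: fault, frames [5]
7: fault, frames [5, 7]
2: fault, frames [5, 7, 2]
8: fault, frames [5, 7, 2, 8]
0: fault, evict 5, frames [7, 2, 8, 0]
6: fault, evict 7, frames [2, 8, 0, 6]
8: hit
6: hit
8: hit
6: hit
Hits: 4.

4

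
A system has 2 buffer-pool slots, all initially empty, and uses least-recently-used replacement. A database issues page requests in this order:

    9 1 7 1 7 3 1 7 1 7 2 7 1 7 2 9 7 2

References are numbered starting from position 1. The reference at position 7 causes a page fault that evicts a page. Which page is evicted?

7

pos 1: 9 -> fault, frames {9}
pos 2: 1 -> fault, frames {9,1}
pos 3: 7 -> fault, evict 9, frames {1,7}
pos 4: 1 -> hit
pos 5: 7 -> hit
pos 6: 3 -> fault, evict 1, frames {7,3}
pos 7: 1 -> fault, evict 7, frames {3,1}
At position 7, page 7 is evicted.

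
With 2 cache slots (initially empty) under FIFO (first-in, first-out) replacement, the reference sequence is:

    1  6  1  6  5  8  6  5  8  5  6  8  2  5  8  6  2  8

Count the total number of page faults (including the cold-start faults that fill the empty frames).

1 → miss, frames (1)
6 → miss, frames (1 6)
1 → hit
6 → hit
5 → miss, evict 1, frames (6 5)
8 → miss, evict 6, frames (5 8)
6 → miss, evict 5, frames (8 6)
5 → miss, evict 8, frames (6 5)
8 → miss, evict 6, frames (5 8)
5 → hit
6 → miss, evict 5, frames (8 6)
8 → hit
2 → miss, evict 8, frames (6 2)
5 → miss, evict 6, frames (2 5)
8 → miss, evict 2, frames (5 8)
6 → miss, evict 5, frames (8 6)
2 → miss, evict 8, frames (6 2)
8 → miss, evict 6, frames (2 8)
Page faults: 14.

14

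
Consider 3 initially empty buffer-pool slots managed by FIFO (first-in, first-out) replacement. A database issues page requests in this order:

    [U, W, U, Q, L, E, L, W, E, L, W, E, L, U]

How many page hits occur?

U: fault, frames (U)
W: fault, frames (U W)
U: hit
Q: fault, frames (U W Q)
L: fault, evict U, frames (W Q L)
E: fault, evict W, frames (Q L E)
L: hit
W: fault, evict Q, frames (L E W)
E: hit
L: hit
W: hit
E: hit
L: hit
U: fault, evict L, frames (E W U)
Hits: 7.

7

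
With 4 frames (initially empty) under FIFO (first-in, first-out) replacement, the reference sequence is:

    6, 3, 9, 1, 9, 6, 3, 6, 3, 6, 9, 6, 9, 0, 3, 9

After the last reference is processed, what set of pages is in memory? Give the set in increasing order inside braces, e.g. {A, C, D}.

6: fault, frames (6)
3: fault, frames (6 3)
9: fault, frames (6 3 9)
1: fault, frames (6 3 9 1)
9: hit
6: hit
3: hit
6: hit
3: hit
6: hit
9: hit
6: hit
9: hit
0: fault, evict 6, frames (3 9 1 0)
3: hit
9: hit

{0, 1, 3, 9}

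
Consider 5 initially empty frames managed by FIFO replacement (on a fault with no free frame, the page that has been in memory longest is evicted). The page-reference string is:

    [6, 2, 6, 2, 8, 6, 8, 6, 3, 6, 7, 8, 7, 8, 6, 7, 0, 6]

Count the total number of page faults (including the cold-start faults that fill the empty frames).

7

6: miss, frames [6]
2: miss, frames [6, 2]
6: hit
2: hit
8: miss, frames [6, 2, 8]
6: hit
8: hit
6: hit
3: miss, frames [6, 2, 8, 3]
6: hit
7: miss, frames [6, 2, 8, 3, 7]
8: hit
7: hit
8: hit
6: hit
7: hit
0: miss, evict 6, frames [2, 8, 3, 7, 0]
6: miss, evict 2, frames [8, 3, 7, 0, 6]
Page faults: 7.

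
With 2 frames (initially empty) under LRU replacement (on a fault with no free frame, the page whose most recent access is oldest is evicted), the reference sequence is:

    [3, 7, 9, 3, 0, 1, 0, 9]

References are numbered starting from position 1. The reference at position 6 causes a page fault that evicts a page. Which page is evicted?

3

pos 1: 3: miss, frames [3]
pos 2: 7: miss, frames [3, 7]
pos 3: 9: miss, evict 3, frames [7, 9]
pos 4: 3: miss, evict 7, frames [9, 3]
pos 5: 0: miss, evict 9, frames [3, 0]
pos 6: 1: miss, evict 3, frames [0, 1]
At position 6, page 3 is evicted.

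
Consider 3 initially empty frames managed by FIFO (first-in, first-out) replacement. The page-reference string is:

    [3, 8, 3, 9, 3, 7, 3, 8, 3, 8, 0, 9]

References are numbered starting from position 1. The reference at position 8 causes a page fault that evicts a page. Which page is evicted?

9

pos 1: 3 → fault, frames [3]
pos 2: 8 → fault, frames [3, 8]
pos 3: 3 → hit
pos 4: 9 → fault, frames [3, 8, 9]
pos 5: 3 → hit
pos 6: 7 → fault, evict 3, frames [8, 9, 7]
pos 7: 3 → fault, evict 8, frames [9, 7, 3]
pos 8: 8 → fault, evict 9, frames [7, 3, 8]
At position 8, page 9 is evicted.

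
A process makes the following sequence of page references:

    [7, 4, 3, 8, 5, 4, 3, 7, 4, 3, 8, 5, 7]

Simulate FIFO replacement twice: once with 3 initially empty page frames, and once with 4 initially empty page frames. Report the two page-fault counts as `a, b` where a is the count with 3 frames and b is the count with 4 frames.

3 frames: F F F F F F F F . . F F . → 10 faults.
4 frames: F F F F F . . F F F F F F → 11 faults.
11 > 10: adding a frame increased faults — Belady's anomaly.

10, 11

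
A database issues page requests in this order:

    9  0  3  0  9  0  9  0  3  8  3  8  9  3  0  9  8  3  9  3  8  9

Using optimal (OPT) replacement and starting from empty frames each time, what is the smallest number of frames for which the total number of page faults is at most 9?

3

f=1: 22 faults
f=2: 11 faults
f=3: 6 faults
f=4: 4 faults
Smallest f with faults ≤ 9 is 3.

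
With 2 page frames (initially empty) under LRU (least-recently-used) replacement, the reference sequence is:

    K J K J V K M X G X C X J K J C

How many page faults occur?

K → miss, frames [K]
J → miss, frames [K, J]
K → hit
J → hit
V → miss, evict K, frames [J, V]
K → miss, evict J, frames [V, K]
M → miss, evict V, frames [K, M]
X → miss, evict K, frames [M, X]
G → miss, evict M, frames [X, G]
X → hit
C → miss, evict G, frames [X, C]
X → hit
J → miss, evict C, frames [X, J]
K → miss, evict X, frames [J, K]
J → hit
C → miss, evict K, frames [J, C]
Page faults: 11.

11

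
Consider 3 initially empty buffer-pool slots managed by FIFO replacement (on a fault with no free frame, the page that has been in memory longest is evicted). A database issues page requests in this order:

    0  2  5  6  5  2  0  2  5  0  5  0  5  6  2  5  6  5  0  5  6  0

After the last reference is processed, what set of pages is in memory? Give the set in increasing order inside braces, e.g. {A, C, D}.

0 → miss, frames (0)
2 → miss, frames (0 2)
5 → miss, frames (0 2 5)
6 → miss, evict 0, frames (2 5 6)
5 → hit
2 → hit
0 → miss, evict 2, frames (5 6 0)
2 → miss, evict 5, frames (6 0 2)
5 → miss, evict 6, frames (0 2 5)
0 → hit
5 → hit
0 → hit
5 → hit
6 → miss, evict 0, frames (2 5 6)
2 → hit
5 → hit
6 → hit
5 → hit
0 → miss, evict 2, frames (5 6 0)
5 → hit
6 → hit
0 → hit

{0, 5, 6}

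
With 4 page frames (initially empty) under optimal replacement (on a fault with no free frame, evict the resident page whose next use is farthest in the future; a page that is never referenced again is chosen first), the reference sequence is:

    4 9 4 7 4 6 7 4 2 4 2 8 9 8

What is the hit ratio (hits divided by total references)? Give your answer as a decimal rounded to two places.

4 -> miss, frames (4)
9 -> miss, frames (4 9)
4 -> hit
7 -> miss, frames (4 9 7)
4 -> hit
6 -> miss, frames (4 9 7 6)
7 -> hit
4 -> hit
2 -> miss, evict 6, frames (4 9 7 2)
4 -> hit
2 -> hit
8 -> miss, evict 2, frames (4 9 7 8)
9 -> hit
8 -> hit
Hits: 8 of 14 references → 8/14 = 0.5714.

0.57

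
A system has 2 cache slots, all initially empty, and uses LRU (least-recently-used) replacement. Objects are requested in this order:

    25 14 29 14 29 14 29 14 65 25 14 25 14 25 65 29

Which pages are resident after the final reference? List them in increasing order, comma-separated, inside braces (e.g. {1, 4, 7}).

25 -> miss, frames (25)
14 -> miss, frames (25 14)
29 -> miss, evict 25, frames (14 29)
14 -> hit
29 -> hit
14 -> hit
29 -> hit
14 -> hit
65 -> miss, evict 29, frames (14 65)
25 -> miss, evict 14, frames (65 25)
14 -> miss, evict 65, frames (25 14)
25 -> hit
14 -> hit
25 -> hit
65 -> miss, evict 14, frames (25 65)
29 -> miss, evict 25, frames (65 29)

{29, 65}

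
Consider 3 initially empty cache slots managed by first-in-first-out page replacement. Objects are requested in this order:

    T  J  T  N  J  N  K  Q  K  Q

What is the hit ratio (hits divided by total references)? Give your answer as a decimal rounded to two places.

T -> fault, frames {T}
J -> fault, frames {T,J}
T -> hit
N -> fault, frames {T,J,N}
J -> hit
N -> hit
K -> fault, evict T, frames {J,N,K}
Q -> fault, evict J, frames {N,K,Q}
K -> hit
Q -> hit
Hits: 5 of 10 references → 5/10 = 0.5000.

0.50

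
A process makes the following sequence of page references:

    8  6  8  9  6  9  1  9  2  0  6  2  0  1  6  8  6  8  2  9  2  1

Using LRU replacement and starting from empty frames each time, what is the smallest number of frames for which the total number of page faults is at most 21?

f=1: 22 faults
f=2: 16 faults
f=3: 13 faults
f=4: 12 faults
f=5: 8 faults
f=6: 6 faults
Smallest f with faults ≤ 21 is 2.

2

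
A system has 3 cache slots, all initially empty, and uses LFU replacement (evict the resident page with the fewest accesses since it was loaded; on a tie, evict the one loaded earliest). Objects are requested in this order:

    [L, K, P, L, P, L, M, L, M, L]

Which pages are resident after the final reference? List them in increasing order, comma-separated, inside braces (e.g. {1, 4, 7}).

{L, M, P}

L → miss, frames {L}
K → miss, frames {L,K}
P → miss, frames {L,K,P}
L → hit
P → hit
L → hit
M → miss, evict K, frames {L,P,M}
L → hit
M → hit
L → hit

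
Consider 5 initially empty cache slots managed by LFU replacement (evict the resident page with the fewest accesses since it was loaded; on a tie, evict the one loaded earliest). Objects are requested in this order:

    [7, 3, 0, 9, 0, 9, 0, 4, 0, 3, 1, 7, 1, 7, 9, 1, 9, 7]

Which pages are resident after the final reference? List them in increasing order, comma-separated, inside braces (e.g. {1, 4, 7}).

{0, 1, 3, 7, 9}

7 → fault, frames (7)
3 → fault, frames (7 3)
0 → fault, frames (7 3 0)
9 → fault, frames (7 3 0 9)
0 → hit
9 → hit
0 → hit
4 → fault, frames (7 3 0 9 4)
0 → hit
3 → hit
1 → fault, evict 7, frames (3 0 9 4 1)
7 → fault, evict 4, frames (3 0 9 1 7)
1 → hit
7 → hit
9 → hit
1 → hit
9 → hit
7 → hit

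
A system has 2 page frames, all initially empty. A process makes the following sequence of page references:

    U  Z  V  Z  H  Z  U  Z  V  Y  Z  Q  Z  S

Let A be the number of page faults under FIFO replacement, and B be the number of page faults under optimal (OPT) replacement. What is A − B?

2

Under FIFO: F F F . F F F . F F F F . F → 11 faults.
Under OPT: F F F . F . F . F F . F . F → 9 faults.
A − B = 11 − 9 = 2.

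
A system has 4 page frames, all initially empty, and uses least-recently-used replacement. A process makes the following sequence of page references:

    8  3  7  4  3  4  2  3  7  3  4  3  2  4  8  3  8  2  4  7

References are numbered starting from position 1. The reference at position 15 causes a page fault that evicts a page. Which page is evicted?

pos 1: 8 -> miss, frames [8]
pos 2: 3 -> miss, frames [8, 3]
pos 3: 7 -> miss, frames [8, 3, 7]
pos 4: 4 -> miss, frames [8, 3, 7, 4]
pos 5: 3 -> hit
pos 6: 4 -> hit
pos 7: 2 -> miss, evict 8, frames [7, 3, 4, 2]
pos 8: 3 -> hit
pos 9: 7 -> hit
pos 10: 3 -> hit
pos 11: 4 -> hit
pos 12: 3 -> hit
pos 13: 2 -> hit
pos 14: 4 -> hit
pos 15: 8 -> miss, evict 7, frames [3, 2, 4, 8]
At position 15, page 7 is evicted.

7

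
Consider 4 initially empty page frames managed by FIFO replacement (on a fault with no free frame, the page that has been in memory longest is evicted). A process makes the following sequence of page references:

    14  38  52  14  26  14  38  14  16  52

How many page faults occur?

14: miss, frames {14}
38: miss, frames {14,38}
52: miss, frames {14,38,52}
14: hit
26: miss, frames {14,38,52,26}
14: hit
38: hit
14: hit
16: miss, evict 14, frames {38,52,26,16}
52: hit
Page faults: 5.

5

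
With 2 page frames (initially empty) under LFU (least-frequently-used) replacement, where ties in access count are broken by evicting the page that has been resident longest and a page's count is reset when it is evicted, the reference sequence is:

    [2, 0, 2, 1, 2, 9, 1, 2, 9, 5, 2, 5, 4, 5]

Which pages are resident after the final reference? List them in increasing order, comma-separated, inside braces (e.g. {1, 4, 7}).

{2, 5}

2 → fault, frames [2]
0 → fault, frames [2, 0]
2 → hit
1 → fault, evict 0, frames [2, 1]
2 → hit
9 → fault, evict 1, frames [2, 9]
1 → fault, evict 9, frames [2, 1]
2 → hit
9 → fault, evict 1, frames [2, 9]
5 → fault, evict 9, frames [2, 5]
2 → hit
5 → hit
4 → fault, evict 5, frames [2, 4]
5 → fault, evict 4, frames [2, 5]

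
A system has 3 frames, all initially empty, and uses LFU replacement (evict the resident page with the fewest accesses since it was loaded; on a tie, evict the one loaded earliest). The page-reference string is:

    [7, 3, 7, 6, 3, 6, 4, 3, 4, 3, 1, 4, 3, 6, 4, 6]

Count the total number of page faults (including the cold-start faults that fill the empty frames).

6

7 → miss, frames [7]
3 → miss, frames [7, 3]
7 → hit
6 → miss, frames [7, 3, 6]
3 → hit
6 → hit
4 → miss, evict 7, frames [3, 6, 4]
3 → hit
4 → hit
3 → hit
1 → miss, evict 6, frames [3, 4, 1]
4 → hit
3 → hit
6 → miss, evict 1, frames [3, 4, 6]
4 → hit
6 → hit
Page faults: 6.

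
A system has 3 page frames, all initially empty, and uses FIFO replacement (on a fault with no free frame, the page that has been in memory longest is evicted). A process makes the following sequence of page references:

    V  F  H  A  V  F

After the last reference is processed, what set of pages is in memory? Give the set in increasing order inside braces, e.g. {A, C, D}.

{A, F, V}

V → fault, frames [V]
F → fault, frames [V, F]
H → fault, frames [V, F, H]
A → fault, evict V, frames [F, H, A]
V → fault, evict F, frames [H, A, V]
F → fault, evict H, frames [A, V, F]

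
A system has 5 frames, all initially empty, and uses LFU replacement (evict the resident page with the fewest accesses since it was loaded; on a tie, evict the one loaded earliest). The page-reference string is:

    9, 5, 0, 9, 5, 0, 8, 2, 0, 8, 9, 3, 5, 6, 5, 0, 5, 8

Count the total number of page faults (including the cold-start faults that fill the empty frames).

7

9 -> miss, frames [9]
5 -> miss, frames [9, 5]
0 -> miss, frames [9, 5, 0]
9 -> hit
5 -> hit
0 -> hit
8 -> miss, frames [9, 5, 0, 8]
2 -> miss, frames [9, 5, 0, 8, 2]
0 -> hit
8 -> hit
9 -> hit
3 -> miss, evict 2, frames [9, 5, 0, 8, 3]
5 -> hit
6 -> miss, evict 3, frames [9, 5, 0, 8, 6]
5 -> hit
0 -> hit
5 -> hit
8 -> hit
Page faults: 7.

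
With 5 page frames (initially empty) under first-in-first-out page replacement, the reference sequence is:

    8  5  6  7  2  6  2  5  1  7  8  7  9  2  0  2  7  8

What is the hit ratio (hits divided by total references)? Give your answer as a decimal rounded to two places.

0.44

8 → miss, frames [8]
5 → miss, frames [8, 5]
6 → miss, frames [8, 5, 6]
7 → miss, frames [8, 5, 6, 7]
2 → miss, frames [8, 5, 6, 7, 2]
6 → hit
2 → hit
5 → hit
1 → miss, evict 8, frames [5, 6, 7, 2, 1]
7 → hit
8 → miss, evict 5, frames [6, 7, 2, 1, 8]
7 → hit
9 → miss, evict 6, frames [7, 2, 1, 8, 9]
2 → hit
0 → miss, evict 7, frames [2, 1, 8, 9, 0]
2 → hit
7 → miss, evict 2, frames [1, 8, 9, 0, 7]
8 → hit
Hits: 8 of 18 references → 8/18 = 0.4444.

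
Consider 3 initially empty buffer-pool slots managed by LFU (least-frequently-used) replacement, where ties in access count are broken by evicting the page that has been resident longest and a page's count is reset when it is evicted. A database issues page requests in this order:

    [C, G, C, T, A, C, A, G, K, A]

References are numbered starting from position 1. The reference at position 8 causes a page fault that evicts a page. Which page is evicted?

T

pos 1: C → fault, frames [C]
pos 2: G → fault, frames [C, G]
pos 3: C → hit
pos 4: T → fault, frames [C, G, T]
pos 5: A → fault, evict G, frames [C, T, A]
pos 6: C → hit
pos 7: A → hit
pos 8: G → fault, evict T, frames [C, A, G]
At position 8, page T is evicted.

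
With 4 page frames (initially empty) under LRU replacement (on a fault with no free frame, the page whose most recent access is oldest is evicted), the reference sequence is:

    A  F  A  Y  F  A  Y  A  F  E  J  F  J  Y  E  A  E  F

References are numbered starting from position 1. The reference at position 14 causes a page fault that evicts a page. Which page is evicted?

A

pos 1: A: fault, frames [A]
pos 2: F: fault, frames [A, F]
pos 3: A: hit
pos 4: Y: fault, frames [F, A, Y]
pos 5: F: hit
pos 6: A: hit
pos 7: Y: hit
pos 8: A: hit
pos 9: F: hit
pos 10: E: fault, frames [Y, A, F, E]
pos 11: J: fault, evict Y, frames [A, F, E, J]
pos 12: F: hit
pos 13: J: hit
pos 14: Y: fault, evict A, frames [E, F, J, Y]
At position 14, page A is evicted.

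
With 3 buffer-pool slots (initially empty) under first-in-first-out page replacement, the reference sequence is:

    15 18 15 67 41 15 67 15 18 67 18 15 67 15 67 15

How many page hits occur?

15: miss, frames (15)
18: miss, frames (15 18)
15: hit
67: miss, frames (15 18 67)
41: miss, evict 15, frames (18 67 41)
15: miss, evict 18, frames (67 41 15)
67: hit
15: hit
18: miss, evict 67, frames (41 15 18)
67: miss, evict 41, frames (15 18 67)
18: hit
15: hit
67: hit
15: hit
67: hit
15: hit
Hits: 9.

9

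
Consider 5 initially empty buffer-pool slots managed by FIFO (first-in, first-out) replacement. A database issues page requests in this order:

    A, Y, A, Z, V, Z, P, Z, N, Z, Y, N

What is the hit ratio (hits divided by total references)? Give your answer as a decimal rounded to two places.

A: miss, frames [A]
Y: miss, frames [A, Y]
A: hit
Z: miss, frames [A, Y, Z]
V: miss, frames [A, Y, Z, V]
Z: hit
P: miss, frames [A, Y, Z, V, P]
Z: hit
N: miss, evict A, frames [Y, Z, V, P, N]
Z: hit
Y: hit
N: hit
Hits: 6 of 12 references → 6/12 = 0.5000.

0.50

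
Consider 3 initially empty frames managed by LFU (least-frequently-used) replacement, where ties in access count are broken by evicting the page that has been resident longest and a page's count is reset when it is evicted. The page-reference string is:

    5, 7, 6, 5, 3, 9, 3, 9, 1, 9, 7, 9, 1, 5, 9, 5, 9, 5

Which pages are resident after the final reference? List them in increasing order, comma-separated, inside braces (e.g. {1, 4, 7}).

5 → fault, frames [5]
7 → fault, frames [5, 7]
6 → fault, frames [5, 7, 6]
5 → hit
3 → fault, evict 7, frames [5, 6, 3]
9 → fault, evict 6, frames [5, 3, 9]
3 → hit
9 → hit
1 → fault, evict 5, frames [3, 9, 1]
9 → hit
7 → fault, evict 1, frames [3, 9, 7]
9 → hit
1 → fault, evict 7, frames [3, 9, 1]
5 → fault, evict 1, frames [3, 9, 5]
9 → hit
5 → hit
9 → hit
5 → hit

{3, 5, 9}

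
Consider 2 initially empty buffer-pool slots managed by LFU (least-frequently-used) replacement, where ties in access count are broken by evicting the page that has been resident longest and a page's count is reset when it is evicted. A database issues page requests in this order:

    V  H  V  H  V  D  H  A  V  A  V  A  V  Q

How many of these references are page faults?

6

V: fault, frames (V)
H: fault, frames (V H)
V: hit
H: hit
V: hit
D: fault, evict H, frames (V D)
H: fault, evict D, frames (V H)
A: fault, evict H, frames (V A)
V: hit
A: hit
V: hit
A: hit
V: hit
Q: fault, evict A, frames (V Q)
Page faults: 6.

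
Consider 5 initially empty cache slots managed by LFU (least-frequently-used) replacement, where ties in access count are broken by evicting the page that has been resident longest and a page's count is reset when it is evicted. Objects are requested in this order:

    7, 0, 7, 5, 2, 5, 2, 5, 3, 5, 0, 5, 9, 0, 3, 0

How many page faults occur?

7 -> miss, frames {7}
0 -> miss, frames {7,0}
7 -> hit
5 -> miss, frames {7,0,5}
2 -> miss, frames {7,0,5,2}
5 -> hit
2 -> hit
5 -> hit
3 -> miss, frames {7,0,5,2,3}
5 -> hit
0 -> hit
5 -> hit
9 -> miss, evict 3, frames {7,0,5,2,9}
0 -> hit
3 -> miss, evict 9, frames {7,0,5,2,3}
0 -> hit
Page faults: 7.

7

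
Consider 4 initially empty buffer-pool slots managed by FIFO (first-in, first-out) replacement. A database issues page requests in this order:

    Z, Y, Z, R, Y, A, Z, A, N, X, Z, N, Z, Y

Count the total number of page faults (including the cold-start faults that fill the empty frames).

8

Z → fault, frames (Z)
Y → fault, frames (Z Y)
Z → hit
R → fault, frames (Z Y R)
Y → hit
A → fault, frames (Z Y R A)
Z → hit
A → hit
N → fault, evict Z, frames (Y R A N)
X → fault, evict Y, frames (R A N X)
Z → fault, evict R, frames (A N X Z)
N → hit
Z → hit
Y → fault, evict A, frames (N X Z Y)
Page faults: 8.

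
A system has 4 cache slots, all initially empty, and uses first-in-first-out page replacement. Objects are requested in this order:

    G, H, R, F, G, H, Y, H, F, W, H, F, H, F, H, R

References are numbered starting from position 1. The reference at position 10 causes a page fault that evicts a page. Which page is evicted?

pos 1: G → miss, frames (G)
pos 2: H → miss, frames (G H)
pos 3: R → miss, frames (G H R)
pos 4: F → miss, frames (G H R F)
pos 5: G → hit
pos 6: H → hit
pos 7: Y → miss, evict G, frames (H R F Y)
pos 8: H → hit
pos 9: F → hit
pos 10: W → miss, evict H, frames (R F Y W)
At position 10, page H is evicted.

H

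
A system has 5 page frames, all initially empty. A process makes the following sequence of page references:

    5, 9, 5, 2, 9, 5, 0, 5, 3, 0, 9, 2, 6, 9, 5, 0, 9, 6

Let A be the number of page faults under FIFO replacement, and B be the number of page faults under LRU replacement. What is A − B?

1

Under FIFO: F F . F . . F . F . . . F . F . F . → 8 faults.
Under LRU: F F . F . . F . F . . . F . F . . . → 7 faults.
A − B = 8 − 7 = 1.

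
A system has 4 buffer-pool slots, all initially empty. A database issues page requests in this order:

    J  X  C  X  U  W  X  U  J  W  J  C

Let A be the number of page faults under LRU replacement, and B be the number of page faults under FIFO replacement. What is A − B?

1

Under LRU: F F F . F F . . F . . F → 7 faults.
Under FIFO: F F F . F F . . F . . . → 6 faults.
A − B = 7 − 6 = 1.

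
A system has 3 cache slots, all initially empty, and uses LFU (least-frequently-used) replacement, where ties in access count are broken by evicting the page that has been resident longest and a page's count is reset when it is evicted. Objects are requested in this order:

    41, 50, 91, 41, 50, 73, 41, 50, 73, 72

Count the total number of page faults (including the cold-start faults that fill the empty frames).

41: miss, frames {41}
50: miss, frames {41,50}
91: miss, frames {41,50,91}
41: hit
50: hit
73: miss, evict 91, frames {41,50,73}
41: hit
50: hit
73: hit
72: miss, evict 73, frames {41,50,72}
Page faults: 5.

5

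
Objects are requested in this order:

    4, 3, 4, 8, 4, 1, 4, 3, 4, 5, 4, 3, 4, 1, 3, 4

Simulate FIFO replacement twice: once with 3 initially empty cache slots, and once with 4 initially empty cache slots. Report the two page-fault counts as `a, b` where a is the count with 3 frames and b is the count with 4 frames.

3 frames: F F . F . F F F . F . . . F . F → 9 faults.
4 frames: F F . F . F . . . F F F . . . . → 7 faults.
7 < 9: adding a frame reduced faults, as is typical.

9, 7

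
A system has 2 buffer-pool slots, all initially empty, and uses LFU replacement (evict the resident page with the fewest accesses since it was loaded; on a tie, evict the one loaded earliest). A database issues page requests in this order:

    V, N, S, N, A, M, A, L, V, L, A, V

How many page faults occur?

11

V: miss, frames [V]
N: miss, frames [V, N]
S: miss, evict V, frames [N, S]
N: hit
A: miss, evict S, frames [N, A]
M: miss, evict A, frames [N, M]
A: miss, evict M, frames [N, A]
L: miss, evict A, frames [N, L]
V: miss, evict L, frames [N, V]
L: miss, evict V, frames [N, L]
A: miss, evict L, frames [N, A]
V: miss, evict A, frames [N, V]
Page faults: 11.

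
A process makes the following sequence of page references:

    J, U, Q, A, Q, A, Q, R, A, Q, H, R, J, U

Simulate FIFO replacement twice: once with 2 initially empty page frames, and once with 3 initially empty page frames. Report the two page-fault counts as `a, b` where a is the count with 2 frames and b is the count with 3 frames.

10, 8

2 frames: F F F F . . . F . F F F F F → 10 faults.
3 frames: F F F F . . . F . . F . F F → 8 faults.
8 < 10: adding a frame reduced faults, as is typical.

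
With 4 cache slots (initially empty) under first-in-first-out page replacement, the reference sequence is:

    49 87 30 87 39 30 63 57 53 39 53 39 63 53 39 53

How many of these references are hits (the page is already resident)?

49 → fault, frames {49}
87 → fault, frames {49,87}
30 → fault, frames {49,87,30}
87 → hit
39 → fault, frames {49,87,30,39}
30 → hit
63 → fault, evict 49, frames {87,30,39,63}
57 → fault, evict 87, frames {30,39,63,57}
53 → fault, evict 30, frames {39,63,57,53}
39 → hit
53 → hit
39 → hit
63 → hit
53 → hit
39 → hit
53 → hit
Hits: 9.

9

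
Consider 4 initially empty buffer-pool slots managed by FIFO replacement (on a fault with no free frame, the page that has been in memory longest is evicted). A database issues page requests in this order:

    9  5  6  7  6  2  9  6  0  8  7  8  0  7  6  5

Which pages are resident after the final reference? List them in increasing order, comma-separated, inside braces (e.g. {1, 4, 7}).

9: fault, frames {9}
5: fault, frames {9,5}
6: fault, frames {9,5,6}
7: fault, frames {9,5,6,7}
6: hit
2: fault, evict 9, frames {5,6,7,2}
9: fault, evict 5, frames {6,7,2,9}
6: hit
0: fault, evict 6, frames {7,2,9,0}
8: fault, evict 7, frames {2,9,0,8}
7: fault, evict 2, frames {9,0,8,7}
8: hit
0: hit
7: hit
6: fault, evict 9, frames {0,8,7,6}
5: fault, evict 0, frames {8,7,6,5}

{5, 6, 7, 8}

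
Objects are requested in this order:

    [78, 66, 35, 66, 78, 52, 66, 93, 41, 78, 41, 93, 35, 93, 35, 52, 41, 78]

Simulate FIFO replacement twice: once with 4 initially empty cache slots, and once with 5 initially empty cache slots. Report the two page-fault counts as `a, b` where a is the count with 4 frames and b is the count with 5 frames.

4 frames: F F F . . F . F F F . . F . . F . . → 9 faults.
5 frames: F F F . . F . F F F . . . . . . . . → 7 faults.
7 < 9: adding a frame reduced faults, as is typical.

9, 7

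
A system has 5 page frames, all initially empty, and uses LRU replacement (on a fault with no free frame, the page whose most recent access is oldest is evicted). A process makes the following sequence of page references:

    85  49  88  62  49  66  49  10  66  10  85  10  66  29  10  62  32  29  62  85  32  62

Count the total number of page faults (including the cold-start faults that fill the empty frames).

85: miss, frames {85}
49: miss, frames {85,49}
88: miss, frames {85,49,88}
62: miss, frames {85,49,88,62}
49: hit
66: miss, frames {85,88,62,49,66}
49: hit
10: miss, evict 85, frames {88,62,66,49,10}
66: hit
10: hit
85: miss, evict 88, frames {62,49,66,10,85}
10: hit
66: hit
29: miss, evict 62, frames {49,85,10,66,29}
10: hit
62: miss, evict 49, frames {85,66,29,10,62}
32: miss, evict 85, frames {66,29,10,62,32}
29: hit
62: hit
85: miss, evict 66, frames {10,32,29,62,85}
32: hit
62: hit
Page faults: 11.

11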